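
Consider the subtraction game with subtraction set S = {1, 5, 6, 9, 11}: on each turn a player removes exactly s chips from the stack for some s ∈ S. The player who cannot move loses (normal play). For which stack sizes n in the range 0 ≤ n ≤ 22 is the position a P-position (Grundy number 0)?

0, 2, 4, 12, 14, 16

n :  0  1  2  3  4  5  6  7  8  9 10 11 12 13 14 15 16 17 18 19 20 21 22
G :  0  1  0  1  0  1  2  3  2  3  2  3  0  1  0  1  0  1  2  3  2  3  2
P-positions are exactly the n with G(n) = 0.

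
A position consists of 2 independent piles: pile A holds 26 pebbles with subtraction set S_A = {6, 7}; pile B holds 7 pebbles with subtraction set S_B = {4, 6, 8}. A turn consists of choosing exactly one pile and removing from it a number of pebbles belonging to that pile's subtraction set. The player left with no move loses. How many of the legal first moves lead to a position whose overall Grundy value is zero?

Pile A, S = {6, 7}:
G(0) = 0
G(1) = mex{} = 0
G(2) = mex{} = 0
G(3) = mex{} = 0
G(4) = mex{} = 0
G(5) = mex{} = 0
G(6) = mex{0} = 1
G(7) = mex{0,0} = 1
G(8) = mex{0,0} = 1
G(9) = mex{0,0} = 1
G(10) = mex{0,0} = 1
G(11) = mex{0,0} = 1
G(12) = mex{1,0} = 2
G(13) = mex{1,1} = 0
G(14) = mex{1,1} = 0
G(15) = mex{1,1} = 0
G(16) = mex{1,1} = 0
G(17) = mex{1,1} = 0
G(18) = mex{2,1} = 0
G(19) = mex{0,2} = 1
G(20) = mex{0,0} = 1
G(21) = mex{0,0} = 1
G(22) = mex{0,0} = 1
G(23) = mex{0,0} = 1
G(24) = mex{0,0} = 1
G(25) = mex{1,0} = 2
G(26) = mex{1,1} = 0
G_A(26) = 0.
Pile B, S = {4, 6, 8}:
n : 0 1 2 3 4 5 6 7
G : 0 0 0 0 1 1 1 1
G_B(7) = 1.
Combined Grundy value = 0 ⊕ 1 = 1.
A winning move leaves total XOR = 0, i.e. changes one component's Grundy value g to g ⊕ X where X is the current total.
Pile A: need g' = 0⊕1 = 1. Options: 26−6→G=1, 26−7→G=1. Hits: 2.
Pile B: need g' = 1⊕1 = 0. Options: 7−4→G=0, 7−6→G=0. Hits: 2.

4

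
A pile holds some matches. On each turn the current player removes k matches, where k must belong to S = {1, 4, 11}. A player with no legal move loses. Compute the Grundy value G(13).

G(0) = 0
G(1) = mex{0} = 1
G(2) = mex{1} = 0
G(3) = mex{0} = 1
G(4) = mex{1,0} = 2
G(5) = mex{2,1} = 0
G(6) = mex{0,0} = 1
G(7) = mex{1,1} = 0
G(8) = mex{0,2} = 1
G(9) = mex{1,0} = 2
G(10) = mex{2,1} = 0
G(11) = mex{0,0,0} = 1
G(12) = mex{1,1,1} = 0
G(13) = mex{0,2,0} = 1

1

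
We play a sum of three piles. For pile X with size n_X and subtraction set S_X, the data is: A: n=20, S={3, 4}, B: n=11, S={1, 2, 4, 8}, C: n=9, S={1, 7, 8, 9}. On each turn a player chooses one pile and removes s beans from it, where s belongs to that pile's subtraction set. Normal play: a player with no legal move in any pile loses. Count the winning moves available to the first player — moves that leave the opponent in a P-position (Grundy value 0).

5

Pile A, S = {3, 4}:
n :  0  1  2  3  4  5  6  7  8  9 10 11 12 13 14 15 16 17 18 19 20
G :  0  0  0  1  1  1  2  0  0  0  1  1  1  2  0  0  0  1  1  1  2
G_A(20) = 2.
Pile B, S = {1, 2, 4, 8}:
n :  0  1  2  3  4  5  6  7  8  9 10 11
G :  0  1  2  0  1  2  0  1  2  0  1  2
G_B(11) = 2.
Pile C, S = {1, 7, 8, 9}:
G(0) = 0
G(1) = mex{0} = 1
G(2) = mex{1} = 0
G(3) = mex{0} = 1
G(4) = mex{1} = 0
G(5) = mex{0} = 1
G(6) = mex{1} = 0
G(7) = mex{0,0} = 1
G(8) = mex{1,1,0} = 2
G(9) = mex{2,0,1,0} = 3
G_C(9) = 3.
Combined Grundy value = 2 ⊕ 2 ⊕ 3 = 3.
A winning move leaves total XOR = 0, i.e. changes one component's Grundy value g to g ⊕ X where X is the current total.
Pile A: need g' = 2⊕3 = 1. Options: 20−3→G=1, 20−4→G=0. Hits: 1.
Pile B: need g' = 2⊕3 = 1. Options: 11−1→G=1, 11−2→G=0, 11−4→G=1, 11−8→G=0. Hits: 2.
Pile C: need g' = 3⊕3 = 0. Options: 9−1→G=2, 9−7→G=0, 9−8→G=1, 9−9→G=0. Hits: 2.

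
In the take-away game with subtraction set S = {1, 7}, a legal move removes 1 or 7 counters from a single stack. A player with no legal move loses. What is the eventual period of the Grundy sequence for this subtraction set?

n :  0  1  2  3  4  5  6  7  8  9 10 11 12 13 14
G :  0  1  0  1  0  1  0  1  0  1  0  1  0  1  0
G(n+2) = G(n) holds for n = 0,…,6 (a full window of length max(S) = 7), so the sequence is purely periodic with period 2.

2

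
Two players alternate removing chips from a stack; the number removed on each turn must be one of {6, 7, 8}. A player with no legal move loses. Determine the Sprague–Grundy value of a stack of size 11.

1

n :  0  1  2  3  4  5  6  7  8  9 10 11
G :  0  0  0  0  0  0  1  1  1  1  1  1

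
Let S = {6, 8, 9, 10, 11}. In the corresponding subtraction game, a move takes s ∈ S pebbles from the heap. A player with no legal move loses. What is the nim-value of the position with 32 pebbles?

2

G(0) = 0
G(1) = mex{} = 0
G(2) = mex{} = 0
G(3) = mex{} = 0
G(4) = mex{} = 0
G(5) = mex{} = 0
G(6) = mex{0} = 1
G(7) = mex{0} = 1
G(8) = mex{0,0} = 1
G(9) = mex{0,0,0} = 1
G(10) = mex{0,0,0,0} = 1
G(11) = mex{0,0,0,0,0} = 1
G(12) = mex{1,0,0,0,0} = 2
G(13) = mex{1,0,0,0,0} = 2
G(14) = mex{1,1,0,0,0} = 2
G(15) = mex{1,1,1,0,0} = 2
G(16) = mex{1,1,1,1,0} = 2
G(17) = mex{1,1,1,1,1} = 0
G(18) = mex{2,1,1,1,1} = 0
G(19) = mex{2,1,1,1,1} = 0
G(20) = mex{2,2,1,1,1} = 0
G(21) = mex{2,2,2,1,1} = 0
G(22) = mex{2,2,2,2,1} = 0
G(23) = mex{0,2,2,2,2} = 1
G(24) = mex{0,2,2,2,2} = 1
G(25) = mex{0,0,2,2,2} = 1
G(26) = mex{0,0,0,2,2} = 1
G(27) = mex{0,0,0,0,2} = 1
G(28) = mex{0,0,0,0,0} = 1
G(29) = mex{1,0,0,0,0} = 2
G(30) = mex{1,0,0,0,0} = 2
G(31) = mex{1,1,0,0,0} = 2
G(32) = mex{1,1,1,0,0} = 2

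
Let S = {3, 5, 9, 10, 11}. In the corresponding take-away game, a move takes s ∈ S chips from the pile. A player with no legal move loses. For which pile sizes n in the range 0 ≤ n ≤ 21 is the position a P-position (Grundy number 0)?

G(0) = 0
G(1) = mex{} = 0
G(2) = mex{} = 0
G(3) = mex{0} = 1
G(4) = mex{0} = 1
G(5) = mex{0,0} = 1
G(6) = mex{1,0} = 2
G(7) = mex{1,0} = 2
G(8) = mex{1,1} = 0
G(9) = mex{2,1,0} = 3
G(10) = mex{2,1,0,0} = 3
G(11) = mex{0,2,0,0,0} = 1
G(12) = mex{3,2,1,0,0} = 4
G(13) = mex{3,0,1,1,0} = 2
G(14) = mex{1,3,1,1,1} = 0
G(15) = mex{4,3,2,1,1} = 0
G(16) = mex{2,1,2,2,1} = 0
G(17) = mex{0,4,0,2,2} = 1
G(18) = mex{0,2,3,0,2} = 1
G(19) = mex{0,0,3,3,0} = 1
G(20) = mex{1,0,1,3,3} = 2
G(21) = mex{1,0,4,1,3} = 2
P-positions are exactly the n with G(n) = 0.

0, 1, 2, 8, 14, 15, 16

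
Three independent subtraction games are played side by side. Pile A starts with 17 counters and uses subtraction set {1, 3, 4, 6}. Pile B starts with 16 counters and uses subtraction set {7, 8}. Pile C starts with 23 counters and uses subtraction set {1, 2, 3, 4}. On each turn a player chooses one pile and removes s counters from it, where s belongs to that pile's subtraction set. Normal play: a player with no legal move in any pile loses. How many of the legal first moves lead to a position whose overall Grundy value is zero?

Pile A, S = {1, 3, 4, 6}:
G(0) = 0
G(1) = mex{0} = 1
G(2) = mex{1} = 0
G(3) = mex{0,0} = 1
G(4) = mex{1,1,0} = 2
G(5) = mex{2,0,1} = 3
G(6) = mex{3,1,0,0} = 2
G(7) = mex{2,2,1,1} = 0
G(8) = mex{0,3,2,0} = 1
G(9) = mex{1,2,3,1} = 0
G(10) = mex{0,0,2,2} = 1
G(11) = mex{1,1,0,3} = 2
G(12) = mex{2,0,1,2} = 3
G(13) = mex{3,1,0,0} = 2
G(14) = mex{2,2,1,1} = 0
G(15) = mex{0,3,2,0} = 1
G(16) = mex{1,2,3,1} = 0
G(17) = mex{0,0,2,2} = 1
G_A(17) = 1.
Pile B, S = {7, 8}:
G(0) = 0
G(1) = mex{} = 0
G(2) = mex{} = 0
G(3) = mex{} = 0
G(4) = mex{} = 0
G(5) = mex{} = 0
G(6) = mex{} = 0
G(7) = mex{0} = 1
G(8) = mex{0,0} = 1
G(9) = mex{0,0} = 1
G(10) = mex{0,0} = 1
G(11) = mex{0,0} = 1
G(12) = mex{0,0} = 1
G(13) = mex{0,0} = 1
G(14) = mex{1,0} = 2
G(15) = mex{1,1} = 0
G(16) = mex{1,1} = 0
G_B(16) = 0.
Pile C, S = {1, 2, 3, 4}:
G(0) = 0
G(1) = mex{0} = 1
G(2) = mex{1,0} = 2
G(3) = mex{2,1,0} = 3
G(4) = mex{3,2,1,0} = 4
G(5) = mex{4,3,2,1} = 0
G(6) = mex{0,4,3,2} = 1
G(7) = mex{1,0,4,3} = 2
G(8) = mex{2,1,0,4} = 3
G(9) = mex{3,2,1,0} = 4
G(10) = mex{4,3,2,1} = 0
G(11) = mex{0,4,3,2} = 1
G(12) = mex{1,0,4,3} = 2
G(13) = mex{2,1,0,4} = 3
G(14) = mex{3,2,1,0} = 4
G(15) = mex{4,3,2,1} = 0
G(16) = mex{0,4,3,2} = 1
G(17) = mex{1,0,4,3} = 2
G(18) = mex{2,1,0,4} = 3
G(19) = mex{3,2,1,0} = 4
G(20) = mex{4,3,2,1} = 0
G(21) = mex{0,4,3,2} = 1
G(22) = mex{1,0,4,3} = 2
G(23) = mex{2,1,0,4} = 3
G_C(23) = 3.
Combined Grundy value = 1 ⊕ 0 ⊕ 3 = 2.
A winning move leaves total XOR = 0, i.e. changes one component's Grundy value g to g ⊕ X where X is the current total.
Pile A: need g' = 1⊕2 = 3. Options: 17−1→G=0, 17−3→G=0, 17−4→G=2, 17−6→G=2. Hits: 0.
Pile B: need g' = 0⊕2 = 2. Options: 16−7→G=1, 16−8→G=1. Hits: 0.
Pile C: need g' = 3⊕2 = 1. Options: 23−1→G=2, 23−2→G=1, 23−3→G=0, 23−4→G=4. Hits: 1.

1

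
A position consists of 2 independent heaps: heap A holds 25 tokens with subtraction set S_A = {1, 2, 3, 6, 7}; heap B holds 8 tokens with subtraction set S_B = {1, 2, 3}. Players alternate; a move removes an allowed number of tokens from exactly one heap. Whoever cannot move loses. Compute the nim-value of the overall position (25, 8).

1

Heap A, S = {1, 2, 3, 6, 7}:
G(0) = 0
G(1) = mex{0} = 1
G(2) = mex{1,0} = 2
G(3) = mex{2,1,0} = 3
G(4) = mex{3,2,1} = 0
G(5) = mex{0,3,2} = 1
G(6) = mex{1,0,3,0} = 2
G(7) = mex{2,1,0,1,0} = 3
G(8) = mex{3,2,1,2,1} = 0
G(9) = mex{0,3,2,3,2} = 1
G(10) = mex{1,0,3,0,3} = 2
G(11) = mex{2,1,0,1,0} = 3
G(12) = mex{3,2,1,2,1} = 0
G(13) = mex{0,3,2,3,2} = 1
G(14) = mex{1,0,3,0,3} = 2
G(15) = mex{2,1,0,1,0} = 3
G(16) = mex{3,2,1,2,1} = 0
G(17) = mex{0,3,2,3,2} = 1
G(18) = mex{1,0,3,0,3} = 2
G(19) = mex{2,1,0,1,0} = 3
G(20) = mex{3,2,1,2,1} = 0
G(21) = mex{0,3,2,3,2} = 1
G(22) = mex{1,0,3,0,3} = 2
G(23) = mex{2,1,0,1,0} = 3
G(24) = mex{3,2,1,2,1} = 0
G(25) = mex{0,3,2,3,2} = 1
G_A(25) = 1.
Heap B, S = {1, 2, 3}:
G(0) = 0
G(1) = mex{0} = 1
G(2) = mex{1,0} = 2
G(3) = mex{2,1,0} = 3
G(4) = mex{3,2,1} = 0
G(5) = mex{0,3,2} = 1
G(6) = mex{1,0,3} = 2
G(7) = mex{2,1,0} = 3
G(8) = mex{3,2,1} = 0
G_B(8) = 0.
Combined Grundy value = 1 ⊕ 0 = 1.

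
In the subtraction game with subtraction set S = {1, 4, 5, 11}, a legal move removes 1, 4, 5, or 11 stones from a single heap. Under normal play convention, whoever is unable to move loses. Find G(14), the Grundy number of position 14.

2

G(0) = 0
G(1) = mex{0} = 1
G(2) = mex{1} = 0
G(3) = mex{0} = 1
G(4) = mex{1,0} = 2
G(5) = mex{2,1,0} = 3
G(6) = mex{3,0,1} = 2
G(7) = mex{2,1,0} = 3
G(8) = mex{3,2,1} = 0
G(9) = mex{0,3,2} = 1
G(10) = mex{1,2,3} = 0
G(11) = mex{0,3,2,0} = 1
G(12) = mex{1,0,3,1} = 2
G(13) = mex{2,1,0,0} = 3
G(14) = mex{3,0,1,1} = 2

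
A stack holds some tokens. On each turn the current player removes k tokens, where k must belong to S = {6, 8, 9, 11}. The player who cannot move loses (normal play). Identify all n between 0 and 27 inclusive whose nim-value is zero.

G(0) = 0
G(1) = mex{} = 0
G(2) = mex{} = 0
G(3) = mex{} = 0
G(4) = mex{} = 0
G(5) = mex{} = 0
G(6) = mex{0} = 1
G(7) = mex{0} = 1
G(8) = mex{0,0} = 1
G(9) = mex{0,0,0} = 1
G(10) = mex{0,0,0} = 1
G(11) = mex{0,0,0,0} = 1
G(12) = mex{1,0,0,0} = 2
G(13) = mex{1,0,0,0} = 2
G(14) = mex{1,1,0,0} = 2
G(15) = mex{1,1,1,0} = 2
G(16) = mex{1,1,1,0} = 2
G(17) = mex{1,1,1,1} = 0
G(18) = mex{2,1,1,1} = 0
G(19) = mex{2,1,1,1} = 0
G(20) = mex{2,2,1,1} = 0
G(21) = mex{2,2,2,1} = 0
G(22) = mex{2,2,2,1} = 0
G(23) = mex{0,2,2,2} = 1
G(24) = mex{0,2,2,2} = 1
G(25) = mex{0,0,2,2} = 1
G(26) = mex{0,0,0,2} = 1
G(27) = mex{0,0,0,2} = 1
P-positions are exactly the n with G(n) = 0.

0, 1, 2, 3, 4, 5, 17, 18, 19, 20, 21, 22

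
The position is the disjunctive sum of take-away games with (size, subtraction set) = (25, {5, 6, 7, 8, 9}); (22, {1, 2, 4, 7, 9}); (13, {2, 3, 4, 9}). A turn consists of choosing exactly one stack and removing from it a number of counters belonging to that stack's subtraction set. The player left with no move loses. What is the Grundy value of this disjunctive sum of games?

Stack A, S = {5, 6, 7, 8, 9}:
n :  0  1  2  3  4  5  6  7  8  9 10 11 12 13 14 15 16 17 18 19 20 21 22 23 24 25
G :  0  0  0  0  0  1  1  1  1  1  2  2  2  2  0  0  0  0  0  1  1  1  1  1  2  2
G_A(25) = 2.
Stack B, S = {1, 2, 4, 7, 9}:
G(0) = 0
G(1) = mex{0} = 1
G(2) = mex{1,0} = 2
G(3) = mex{2,1} = 0
G(4) = mex{0,2,0} = 1
G(5) = mex{1,0,1} = 2
G(6) = mex{2,1,2} = 0
G(7) = mex{0,2,0,0} = 1
G(8) = mex{1,0,1,1} = 2
G(9) = mex{2,1,2,2,0} = 3
G(10) = mex{3,2,0,0,1} = 4
G(11) = mex{4,3,1,1,2} = 0
G(12) = mex{0,4,2,2,0} = 1
G(13) = mex{1,0,3,0,1} = 2
G(14) = mex{2,1,4,1,2} = 0
G(15) = mex{0,2,0,2,0} = 1
G(16) = mex{1,0,1,3,1} = 2
G(17) = mex{2,1,2,4,2} = 0
G(18) = mex{0,2,0,0,3} = 1
G(19) = mex{1,0,1,1,4} = 2
G(20) = mex{2,1,2,2,0} = 3
G(21) = mex{3,2,0,0,1} = 4
G(22) = mex{4,3,1,1,2} = 0
G_B(22) = 0.
Stack C, S = {2, 3, 4, 9}:
G(0) = 0
G(1) = mex{} = 0
G(2) = mex{0} = 1
G(3) = mex{0,0} = 1
G(4) = mex{1,0,0} = 2
G(5) = mex{1,1,0} = 2
G(6) = mex{2,1,1} = 0
G(7) = mex{2,2,1} = 0
G(8) = mex{0,2,2} = 1
G(9) = mex{0,0,2,0} = 1
G(10) = mex{1,0,0,0} = 2
G(11) = mex{1,1,0,1} = 2
G(12) = mex{2,1,1,1} = 0
G(13) = mex{2,2,1,2} = 0
G_C(13) = 0.
Combined Grundy value = 2 ⊕ 0 ⊕ 0 = 2.

2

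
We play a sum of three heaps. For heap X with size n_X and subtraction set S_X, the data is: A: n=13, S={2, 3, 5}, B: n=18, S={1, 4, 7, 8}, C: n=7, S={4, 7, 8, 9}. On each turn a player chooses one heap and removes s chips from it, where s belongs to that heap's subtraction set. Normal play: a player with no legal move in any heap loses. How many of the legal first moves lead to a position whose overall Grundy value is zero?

Heap A, S = {2, 3, 5}:
G(0) = 0
G(1) = mex{} = 0
G(2) = mex{0} = 1
G(3) = mex{0,0} = 1
G(4) = mex{1,0} = 2
G(5) = mex{1,1,0} = 2
G(6) = mex{2,1,0} = 3
G(7) = mex{2,2,1} = 0
G(8) = mex{3,2,1} = 0
G(9) = mex{0,3,2} = 1
G(10) = mex{0,0,2} = 1
G(11) = mex{1,0,3} = 2
G(12) = mex{1,1,0} = 2
G(13) = mex{2,1,0} = 3
G_A(13) = 3.
Heap B, S = {1, 4, 7, 8}:
G(0) = 0
G(1) = mex{0} = 1
G(2) = mex{1} = 0
G(3) = mex{0} = 1
G(4) = mex{1,0} = 2
G(5) = mex{2,1} = 0
G(6) = mex{0,0} = 1
G(7) = mex{1,1,0} = 2
G(8) = mex{2,2,1,0} = 3
G(9) = mex{3,0,0,1} = 2
G(10) = mex{2,1,1,0} = 3
G(11) = mex{3,2,2,1} = 0
G(12) = mex{0,3,0,2} = 1
G(13) = mex{1,2,1,0} = 3
G(14) = mex{3,3,2,1} = 0
G(15) = mex{0,0,3,2} = 1
G(16) = mex{1,1,2,3} = 0
G(17) = mex{0,3,3,2} = 1
G(18) = mex{1,0,0,3} = 2
G_B(18) = 2.
Heap C, S = {4, 7, 8, 9}:
G(0) = 0
G(1) = mex{} = 0
G(2) = mex{} = 0
G(3) = mex{} = 0
G(4) = mex{0} = 1
G(5) = mex{0} = 1
G(6) = mex{0} = 1
G(7) = mex{0,0} = 1
G_C(7) = 1.
Combined Grundy value = 3 ⊕ 2 ⊕ 1 = 0.
A winning move leaves total XOR = 0, i.e. changes one component's Grundy value g to g ⊕ X where X is the current total.
Heap A: target g' = 3⊕0 = 3, but every legal move changes the Grundy value (mex property), so 0 moves.
Heap B: target g' = 2⊕0 = 2, but every legal move changes the Grundy value (mex property), so 0 moves.
Heap C: target g' = 1⊕0 = 1, but every legal move changes the Grundy value (mex property), so 0 moves.

0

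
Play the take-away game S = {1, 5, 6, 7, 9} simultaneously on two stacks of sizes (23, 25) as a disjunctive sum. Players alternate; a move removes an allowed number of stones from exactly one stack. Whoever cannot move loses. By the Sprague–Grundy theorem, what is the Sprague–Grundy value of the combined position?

All stacks use S = {1, 5, 6, 7, 9}:
n :  0  1  2  3  4  5  6  7  8  9 10 11 12 13 14 15 16 17 18 19 20 21 22 23 24 25
G :  0  1  0  1  0  1  2  3  2  3  2  3  0  1  0  1  0  1  2  3  2  3  2  3  0  1
Stack A: G(23) = 3.
Stack B: G(25) = 1.
Combined Grundy value = 3 ⊕ 1 = 2.

2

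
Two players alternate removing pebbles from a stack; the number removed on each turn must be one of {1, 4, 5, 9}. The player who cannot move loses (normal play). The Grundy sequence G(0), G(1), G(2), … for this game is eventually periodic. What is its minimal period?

8

G(0) = 0
G(1) = mex{0} = 1
G(2) = mex{1} = 0
G(3) = mex{0} = 1
G(4) = mex{1,0} = 2
G(5) = mex{2,1,0} = 3
G(6) = mex{3,0,1} = 2
G(7) = mex{2,1,0} = 3
G(8) = mex{3,2,1} = 0
G(9) = mex{0,3,2,0} = 1
G(10) = mex{1,2,3,1} = 0
G(11) = mex{0,3,2,0} = 1
G(12) = mex{1,0,3,1} = 2
G(13) = mex{2,1,0,2} = 3
G(14) = mex{3,0,1,3} = 2
G(15) = mex{2,1,0,2} = 3
G(16) = mex{3,2,1,3} = 0
G(17) = mex{0,3,2,0} = 1
G(18) = mex{1,2,3,1} = 0
G(n+8) = G(n) holds for n = 0,…,8 (a full window of length max(S) = 9), so the sequence is purely periodic with period 8.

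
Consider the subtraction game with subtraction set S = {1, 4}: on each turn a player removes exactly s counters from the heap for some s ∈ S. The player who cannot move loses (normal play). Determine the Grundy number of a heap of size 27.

0

G(0) = 0
G(1) = mex{0} = 1
G(2) = mex{1} = 0
G(3) = mex{0} = 1
G(4) = mex{1,0} = 2
G(5) = mex{2,1} = 0
G(6) = mex{0,0} = 1
G(7) = mex{1,1} = 0
G(8) = mex{0,2} = 1
G(9) = mex{1,0} = 2
G(10) = mex{2,1} = 0
G(11) = mex{0,0} = 1
G(12) = mex{1,1} = 0
G(13) = mex{0,2} = 1
G(14) = mex{1,0} = 2
G(15) = mex{2,1} = 0
G(16) = mex{0,0} = 1
G(17) = mex{1,1} = 0
G(18) = mex{0,2} = 1
G(19) = mex{1,0} = 2
G(20) = mex{2,1} = 0
G(21) = mex{0,0} = 1
G(22) = mex{1,1} = 0
G(23) = mex{0,2} = 1
G(24) = mex{1,0} = 2
G(25) = mex{2,1} = 0
G(26) = mex{0,0} = 1
G(27) = mex{1,1} = 0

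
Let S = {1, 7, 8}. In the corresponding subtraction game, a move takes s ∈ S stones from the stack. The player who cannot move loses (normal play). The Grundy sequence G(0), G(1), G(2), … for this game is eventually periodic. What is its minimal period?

15

G(0) = 0
G(1) = mex{0} = 1
G(2) = mex{1} = 0
G(3) = mex{0} = 1
G(4) = mex{1} = 0
G(5) = mex{0} = 1
G(6) = mex{1} = 0
G(7) = mex{0,0} = 1
G(8) = mex{1,1,0} = 2
G(9) = mex{2,0,1} = 3
G(10) = mex{3,1,0} = 2
G(11) = mex{2,0,1} = 3
G(12) = mex{3,1,0} = 2
G(13) = mex{2,0,1} = 3
G(14) = mex{3,1,0} = 2
G(15) = mex{2,2,1} = 0
G(16) = mex{0,3,2} = 1
G(17) = mex{1,2,3} = 0
G(18) = mex{0,3,2} = 1
G(19) = mex{1,2,3} = 0
G(20) = mex{0,3,2} = 1
G(21) = mex{1,2,3} = 0
G(22) = mex{0,0,2} = 1
G(23) = mex{1,1,0} = 2
G(24) = mex{2,0,1} = 3
G(25) = mex{3,1,0} = 2
G(26) = mex{2,0,1} = 3
G(27) = mex{3,1,0} = 2
G(28) = mex{2,0,1} = 3
G(29) = mex{3,1,0} = 2
G(30) = mex{2,2,1} = 0
G(31) = mex{0,3,2} = 1
G(n+15) = G(n) holds for n = 0,…,7 (a full window of length max(S) = 8), so the sequence is purely periodic with period 15.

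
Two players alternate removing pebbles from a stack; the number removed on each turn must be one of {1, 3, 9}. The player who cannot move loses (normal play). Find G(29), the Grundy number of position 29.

G(0) = 0
G(1) = mex{0} = 1
G(2) = mex{1} = 0
G(3) = mex{0,0} = 1
G(4) = mex{1,1} = 0
G(5) = mex{0,0} = 1
G(6) = mex{1,1} = 0
G(7) = mex{0,0} = 1
G(8) = mex{1,1} = 0
G(9) = mex{0,0,0} = 1
G(10) = mex{1,1,1} = 0
G(11) = mex{0,0,0} = 1
G(12) = mex{1,1,1} = 0
G(13) = mex{0,0,0} = 1
G(14) = mex{1,1,1} = 0
G(15) = mex{0,0,0} = 1
G(16) = mex{1,1,1} = 0
G(17) = mex{0,0,0} = 1
G(18) = mex{1,1,1} = 0
G(19) = mex{0,0,0} = 1
G(20) = mex{1,1,1} = 0
G(21) = mex{0,0,0} = 1
G(22) = mex{1,1,1} = 0
G(23) = mex{0,0,0} = 1
G(24) = mex{1,1,1} = 0
G(25) = mex{0,0,0} = 1
G(26) = mex{1,1,1} = 0
G(27) = mex{0,0,0} = 1
G(28) = mex{1,1,1} = 0
G(29) = mex{0,0,0} = 1

1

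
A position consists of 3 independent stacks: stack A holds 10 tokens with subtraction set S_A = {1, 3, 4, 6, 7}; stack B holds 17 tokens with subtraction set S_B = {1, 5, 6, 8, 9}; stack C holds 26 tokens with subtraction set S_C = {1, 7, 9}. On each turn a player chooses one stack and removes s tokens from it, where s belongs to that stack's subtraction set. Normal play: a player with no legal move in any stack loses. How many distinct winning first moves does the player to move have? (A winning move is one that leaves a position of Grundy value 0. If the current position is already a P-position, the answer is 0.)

5

Stack A, S = {1, 3, 4, 6, 7}:
G(0) = 0
G(1) = mex{0} = 1
G(2) = mex{1} = 0
G(3) = mex{0,0} = 1
G(4) = mex{1,1,0} = 2
G(5) = mex{2,0,1} = 3
G(6) = mex{3,1,0,0} = 2
G(7) = mex{2,2,1,1,0} = 3
G(8) = mex{3,3,2,0,1} = 4
G(9) = mex{4,2,3,1,0} = 5
G(10) = mex{5,3,2,2,1} = 0
G_A(10) = 0.
Stack B, S = {1, 5, 6, 8, 9}:
n :  0  1  2  3  4  5  6  7  8  9 10 11 12 13 14 15 16 17
G :  0  1  0  1  0  1  2  3  2  3  2  3  4  5  0  1  0  1
G_B(17) = 1.
Stack C, S = {1, 7, 9}:
G(0) = 0
G(1) = mex{0} = 1
G(2) = mex{1} = 0
G(3) = mex{0} = 1
G(4) = mex{1} = 0
G(5) = mex{0} = 1
G(6) = mex{1} = 0
G(7) = mex{0,0} = 1
G(8) = mex{1,1} = 0
G(9) = mex{0,0,0} = 1
G(10) = mex{1,1,1} = 0
G(11) = mex{0,0,0} = 1
G(12) = mex{1,1,1} = 0
G(13) = mex{0,0,0} = 1
G(14) = mex{1,1,1} = 0
G(15) = mex{0,0,0} = 1
G(16) = mex{1,1,1} = 0
G(17) = mex{0,0,0} = 1
G(18) = mex{1,1,1} = 0
G(19) = mex{0,0,0} = 1
G(20) = mex{1,1,1} = 0
G(21) = mex{0,0,0} = 1
G(22) = mex{1,1,1} = 0
G(23) = mex{0,0,0} = 1
G(24) = mex{1,1,1} = 0
G(25) = mex{0,0,0} = 1
G(26) = mex{1,1,1} = 0
G_C(26) = 0.
Combined Grundy value = 0 ⊕ 1 ⊕ 0 = 1.
A winning move leaves total XOR = 0, i.e. changes one component's Grundy value g to g ⊕ X where X is the current total.
Stack A: need g' = 0⊕1 = 1. Options: 10−1→G=5, 10−3→G=3, 10−4→G=2, 10−6→G=2, 10−7→G=1. Hits: 1.
Stack B: need g' = 1⊕1 = 0. Options: 17−1→G=0, 17−5→G=4, 17−6→G=3, 17−8→G=3, 17−9→G=2. Hits: 1.
Stack C: need g' = 0⊕1 = 1. Options: 26−1→G=1, 26−7→G=1, 26−9→G=1. Hits: 3.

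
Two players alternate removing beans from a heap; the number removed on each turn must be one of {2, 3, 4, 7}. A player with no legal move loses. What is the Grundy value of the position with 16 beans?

2

G(0) = 0
G(1) = mex{} = 0
G(2) = mex{0} = 1
G(3) = mex{0,0} = 1
G(4) = mex{1,0,0} = 2
G(5) = mex{1,1,0} = 2
G(6) = mex{2,1,1} = 0
G(7) = mex{2,2,1,0} = 3
G(8) = mex{0,2,2,0} = 1
G(9) = mex{3,0,2,1} = 4
G(10) = mex{1,3,0,1} = 2
G(11) = mex{4,1,3,2} = 0
G(12) = mex{2,4,1,2} = 0
G(13) = mex{0,2,4,0} = 1
G(14) = mex{0,0,2,3} = 1
G(15) = mex{1,0,0,1} = 2
G(16) = mex{1,1,0,4} = 2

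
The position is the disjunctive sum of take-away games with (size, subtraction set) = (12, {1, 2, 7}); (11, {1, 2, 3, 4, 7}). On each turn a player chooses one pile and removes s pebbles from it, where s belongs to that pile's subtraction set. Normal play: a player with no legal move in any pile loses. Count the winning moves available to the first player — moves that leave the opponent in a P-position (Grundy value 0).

2

Pile A, S = {1, 2, 7}:
n :  0  1  2  3  4  5  6  7  8  9 10 11 12
G :  0  1  2  0  1  2  0  1  2  0  1  2  0
G_A(12) = 0.
Pile B, S = {1, 2, 3, 4, 7}:
n :  0  1  2  3  4  5  6  7  8  9 10 11
G :  0  1  2  3  4  0  1  2  3  4  0  1
G_B(11) = 1.
Combined Grundy value = 0 ⊕ 1 = 1.
A winning move leaves total XOR = 0, i.e. changes one component's Grundy value g to g ⊕ X where X is the current total.
Pile A: need g' = 0⊕1 = 1. Options: 12−1→G=2, 12−2→G=1, 12−7→G=2. Hits: 1.
Pile B: need g' = 1⊕1 = 0. Options: 11−1→G=0, 11−2→G=4, 11−3→G=3, 11−4→G=2, 11−7→G=4. Hits: 1.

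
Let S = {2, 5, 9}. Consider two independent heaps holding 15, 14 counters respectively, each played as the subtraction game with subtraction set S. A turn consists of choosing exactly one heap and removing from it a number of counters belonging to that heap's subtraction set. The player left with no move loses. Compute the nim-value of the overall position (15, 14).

0

All heaps use S = {2, 5, 9}:
n :  0  1  2  3  4  5  6  7  8  9 10 11 12 13 14 15
G :  0  0  1  1  0  2  1  0  0  1  1  0  2  1  0  0
Heap A: G(15) = 0.
Heap B: G(14) = 0.
Combined Grundy value = 0 ⊕ 0 = 0.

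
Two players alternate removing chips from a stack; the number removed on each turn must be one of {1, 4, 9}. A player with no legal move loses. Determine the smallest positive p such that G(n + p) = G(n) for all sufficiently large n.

n :  0  1  2  3  4  5  6  7  8  9 10 11 12 13 14 15
G :  0  1  0  1  2  0  1  0  1  2  0  1  0  1  2  0
G(n+5) = G(n) holds for n = 0,…,8 (a full window of length max(S) = 9), so the sequence is purely periodic with period 5.

5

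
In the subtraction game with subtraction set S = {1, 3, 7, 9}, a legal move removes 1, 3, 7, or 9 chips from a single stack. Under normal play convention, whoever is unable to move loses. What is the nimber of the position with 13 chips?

1

G(0) = 0
G(1) = mex{0} = 1
G(2) = mex{1} = 0
G(3) = mex{0,0} = 1
G(4) = mex{1,1} = 0
G(5) = mex{0,0} = 1
G(6) = mex{1,1} = 0
G(7) = mex{0,0,0} = 1
G(8) = mex{1,1,1} = 0
G(9) = mex{0,0,0,0} = 1
G(10) = mex{1,1,1,1} = 0
G(11) = mex{0,0,0,0} = 1
G(12) = mex{1,1,1,1} = 0
G(13) = mex{0,0,0,0} = 1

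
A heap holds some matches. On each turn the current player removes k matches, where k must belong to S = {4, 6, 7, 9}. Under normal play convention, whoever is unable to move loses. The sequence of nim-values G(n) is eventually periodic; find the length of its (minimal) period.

n :  0  1  2  3  4  5  6  7  8  9 10 11 12 13 14 15 16 17 18 19 20 21 22 23 24 25 26 27
G :  0  0  0  0  1  1  1  1  2  2  2  2  3  0  0  0  0  1  1  1  1  2  2  2  2  3  0  0
G(n+13) = G(n) holds for n = 0,…,8 (a full window of length max(S) = 9), so the sequence is purely periodic with period 13.

13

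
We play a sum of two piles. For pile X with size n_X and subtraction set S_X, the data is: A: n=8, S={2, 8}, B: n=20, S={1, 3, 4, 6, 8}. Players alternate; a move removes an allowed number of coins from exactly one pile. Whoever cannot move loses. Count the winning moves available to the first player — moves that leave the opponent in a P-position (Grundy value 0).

0

Pile A, S = {2, 8}:
n : 0 1 2 3 4 5 6 7 8
G : 0 0 1 1 0 0 1 1 2
G_A(8) = 2.
Pile B, S = {1, 3, 4, 6, 8}:
G(0) = 0
G(1) = mex{0} = 1
G(2) = mex{1} = 0
G(3) = mex{0,0} = 1
G(4) = mex{1,1,0} = 2
G(5) = mex{2,0,1} = 3
G(6) = mex{3,1,0,0} = 2
G(7) = mex{2,2,1,1} = 0
G(8) = mex{0,3,2,0,0} = 1
G(9) = mex{1,2,3,1,1} = 0
G(10) = mex{0,0,2,2,0} = 1
G(11) = mex{1,1,0,3,1} = 2
G(12) = mex{2,0,1,2,2} = 3
G(13) = mex{3,1,0,0,3} = 2
G(14) = mex{2,2,1,1,2} = 0
G(15) = mex{0,3,2,0,0} = 1
G(16) = mex{1,2,3,1,1} = 0
G(17) = mex{0,0,2,2,0} = 1
G(18) = mex{1,1,0,3,1} = 2
G(19) = mex{2,0,1,2,2} = 3
G(20) = mex{3,1,0,0,3} = 2
G_B(20) = 2.
Combined Grundy value = 2 ⊕ 2 = 0.
A winning move leaves total XOR = 0, i.e. changes one component's Grundy value g to g ⊕ X where X is the current total.
Pile A: target g' = 2⊕0 = 2, but every legal move changes the Grundy value (mex property), so 0 moves.
Pile B: target g' = 2⊕0 = 2, but every legal move changes the Grundy value (mex property), so 0 moves.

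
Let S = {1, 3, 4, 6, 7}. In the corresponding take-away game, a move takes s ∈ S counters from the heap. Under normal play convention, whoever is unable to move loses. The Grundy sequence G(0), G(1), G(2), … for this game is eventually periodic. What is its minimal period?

n :  0  1  2  3  4  5  6  7  8  9 10 11 12 13 14 15 16 17 18 19 20 21
G :  0  1  0  1  2  3  2  3  4  5  0  1  0  1  2  3  2  3  4  5  0  1
G(n+10) = G(n) holds for n = 0,…,6 (a full window of length max(S) = 7), so the sequence is purely periodic with period 10.

10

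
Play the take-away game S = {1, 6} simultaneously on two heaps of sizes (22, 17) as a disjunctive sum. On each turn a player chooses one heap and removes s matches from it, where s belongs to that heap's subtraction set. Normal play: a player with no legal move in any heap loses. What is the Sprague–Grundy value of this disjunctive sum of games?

All heaps use S = {1, 6}:
n :  0  1  2  3  4  5  6  7  8  9 10 11 12 13 14 15 16 17 18 19 20 21 22
G :  0  1  0  1  0  1  2  0  1  0  1  0  1  2  0  1  0  1  0  1  2  0  1
Heap A: G(22) = 1.
Heap B: G(17) = 1.
Combined Grundy value = 1 ⊕ 1 = 0.

0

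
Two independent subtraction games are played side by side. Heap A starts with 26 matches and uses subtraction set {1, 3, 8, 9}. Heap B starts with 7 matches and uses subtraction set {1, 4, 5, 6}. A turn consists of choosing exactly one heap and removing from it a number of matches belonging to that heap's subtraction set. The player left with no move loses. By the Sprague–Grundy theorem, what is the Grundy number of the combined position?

1

Heap A, S = {1, 3, 8, 9}:
G(0) = 0
G(1) = mex{0} = 1
G(2) = mex{1} = 0
G(3) = mex{0,0} = 1
G(4) = mex{1,1} = 0
G(5) = mex{0,0} = 1
G(6) = mex{1,1} = 0
G(7) = mex{0,0} = 1
G(8) = mex{1,1,0} = 2
G(9) = mex{2,0,1,0} = 3
G(10) = mex{3,1,0,1} = 2
G(11) = mex{2,2,1,0} = 3
G(12) = mex{3,3,0,1} = 2
G(13) = mex{2,2,1,0} = 3
G(14) = mex{3,3,0,1} = 2
G(15) = mex{2,2,1,0} = 3
G(16) = mex{3,3,2,1} = 0
G(17) = mex{0,2,3,2} = 1
G(18) = mex{1,3,2,3} = 0
G(19) = mex{0,0,3,2} = 1
G(20) = mex{1,1,2,3} = 0
G(21) = mex{0,0,3,2} = 1
G(22) = mex{1,1,2,3} = 0
G(23) = mex{0,0,3,2} = 1
G(24) = mex{1,1,0,3} = 2
G(25) = mex{2,0,1,0} = 3
G(26) = mex{3,1,0,1} = 2
G_A(26) = 2.
Heap B, S = {1, 4, 5, 6}:
G(0) = 0
G(1) = mex{0} = 1
G(2) = mex{1} = 0
G(3) = mex{0} = 1
G(4) = mex{1,0} = 2
G(5) = mex{2,1,0} = 3
G(6) = mex{3,0,1,0} = 2
G(7) = mex{2,1,0,1} = 3
G_B(7) = 3.
Combined Grundy value = 2 ⊕ 3 = 1.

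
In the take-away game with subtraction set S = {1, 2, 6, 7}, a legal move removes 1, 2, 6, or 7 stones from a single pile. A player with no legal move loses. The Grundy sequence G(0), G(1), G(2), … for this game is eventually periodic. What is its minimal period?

8

G(0) = 0
G(1) = mex{0} = 1
G(2) = mex{1,0} = 2
G(3) = mex{2,1} = 0
G(4) = mex{0,2} = 1
G(5) = mex{1,0} = 2
G(6) = mex{2,1,0} = 3
G(7) = mex{3,2,1,0} = 4
G(8) = mex{4,3,2,1} = 0
G(9) = mex{0,4,0,2} = 1
G(10) = mex{1,0,1,0} = 2
G(11) = mex{2,1,2,1} = 0
G(12) = mex{0,2,3,2} = 1
G(13) = mex{1,0,4,3} = 2
G(14) = mex{2,1,0,4} = 3
G(15) = mex{3,2,1,0} = 4
G(16) = mex{4,3,2,1} = 0
G(17) = mex{0,4,0,2} = 1
G(n+8) = G(n) holds for n = 0,…,6 (a full window of length max(S) = 7), so the sequence is purely periodic with period 8.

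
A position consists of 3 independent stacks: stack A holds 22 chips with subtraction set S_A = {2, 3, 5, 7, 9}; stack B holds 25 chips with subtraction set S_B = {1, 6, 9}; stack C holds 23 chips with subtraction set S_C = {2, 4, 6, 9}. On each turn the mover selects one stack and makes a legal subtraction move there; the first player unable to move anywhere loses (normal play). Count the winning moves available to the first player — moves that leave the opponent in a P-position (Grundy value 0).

3

Stack A, S = {2, 3, 5, 7, 9}:
n :  0  1  2  3  4  5  6  7  8  9 10 11 12 13 14 15 16 17 18 19 20 21 22
G :  0  0  1  1  2  2  3  3  4  4  5  0  0  1  1  2  2  3  3  4  4  5  0
G_A(22) = 0.
Stack B, S = {1, 6, 9}:
n :  0  1  2  3  4  5  6  7  8  9 10 11 12 13 14 15 16 17 18 19 20 21 22 23 24 25
G :  0  1  0  1  0  1  2  0  1  2  3  2  0  1  0  1  2  0  1  0  1  2  0  1  0  1
G_B(25) = 1.
Stack C, S = {2, 4, 6, 9}:
G(0) = 0
G(1) = mex{} = 0
G(2) = mex{0} = 1
G(3) = mex{0} = 1
G(4) = mex{1,0} = 2
G(5) = mex{1,0} = 2
G(6) = mex{2,1,0} = 3
G(7) = mex{2,1,0} = 3
G(8) = mex{3,2,1} = 0
G(9) = mex{3,2,1,0} = 4
G(10) = mex{0,3,2,0} = 1
G(11) = mex{4,3,2,1} = 0
G(12) = mex{1,0,3,1} = 2
G(13) = mex{0,4,3,2} = 1
G(14) = mex{2,1,0,2} = 3
G(15) = mex{1,0,4,3} = 2
G(16) = mex{3,2,1,3} = 0
G(17) = mex{2,1,0,0} = 3
G(18) = mex{0,3,2,4} = 1
G(19) = mex{3,2,1,1} = 0
G(20) = mex{1,0,3,0} = 2
G(21) = mex{0,3,2,2} = 1
G(22) = mex{2,1,0,1} = 3
G(23) = mex{1,0,3,3} = 2
G_C(23) = 2.
Combined Grundy value = 0 ⊕ 1 ⊕ 2 = 3.
A winning move leaves total XOR = 0, i.e. changes one component's Grundy value g to g ⊕ X where X is the current total.
Stack A: need g' = 0⊕3 = 3. Options: 22−2→G=4, 22−3→G=4, 22−5→G=3, 22−7→G=2, 22−9→G=1. Hits: 1.
Stack B: need g' = 1⊕3 = 2. Options: 25−1→G=0, 25−6→G=0, 25−9→G=2. Hits: 1.
Stack C: need g' = 2⊕3 = 1. Options: 23−2→G=1, 23−4→G=0, 23−6→G=3, 23−9→G=3. Hits: 1.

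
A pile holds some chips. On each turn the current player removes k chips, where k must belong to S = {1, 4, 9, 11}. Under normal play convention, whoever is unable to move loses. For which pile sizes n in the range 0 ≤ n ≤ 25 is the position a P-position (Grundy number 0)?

0, 2, 5, 7, 10, 12, 15, 17, 20, 22, 25

n :  0  1  2  3  4  5  6  7  8  9 10 11 12 13 14 15 16 17 18 19 20 21 22 23 24 25
G :  0  1  0  1  2  0  1  0  1  2  0  1  0  1  2  0  1  0  1  2  0  1  0  1  2  0
P-positions are exactly the n with G(n) = 0.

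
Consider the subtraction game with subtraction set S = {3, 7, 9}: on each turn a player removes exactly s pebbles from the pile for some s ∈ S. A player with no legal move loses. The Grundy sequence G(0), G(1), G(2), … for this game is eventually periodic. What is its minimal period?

2

n :  0  1  2  3  4  5  6  7  8  9 10 11 12 13 14 15 16 17 18 19 20 21 22 23 24 25 26
G :  0  0  0  1  1  1  0  2  2  1  3  3  0  2  0  1  0  1  0  1  0  1  0  1  0  1  0
From n = 14 onward G(n+2) = G(n); since this holds over max(S) = 9 consecutive positions the period is 2 (pre-period 14).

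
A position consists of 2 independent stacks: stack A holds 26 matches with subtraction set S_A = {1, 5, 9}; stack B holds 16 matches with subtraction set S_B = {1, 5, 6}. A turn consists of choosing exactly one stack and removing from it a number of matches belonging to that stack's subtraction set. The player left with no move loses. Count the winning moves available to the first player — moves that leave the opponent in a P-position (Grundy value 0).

Stack A, S = {1, 5, 9}:
G(0) = 0
G(1) = mex{0} = 1
G(2) = mex{1} = 0
G(3) = mex{0} = 1
G(4) = mex{1} = 0
G(5) = mex{0,0} = 1
G(6) = mex{1,1} = 0
G(7) = mex{0,0} = 1
G(8) = mex{1,1} = 0
G(9) = mex{0,0,0} = 1
G(10) = mex{1,1,1} = 0
G(11) = mex{0,0,0} = 1
G(12) = mex{1,1,1} = 0
G(13) = mex{0,0,0} = 1
G(14) = mex{1,1,1} = 0
G(15) = mex{0,0,0} = 1
G(16) = mex{1,1,1} = 0
G(17) = mex{0,0,0} = 1
G(18) = mex{1,1,1} = 0
G(19) = mex{0,0,0} = 1
G(20) = mex{1,1,1} = 0
G(21) = mex{0,0,0} = 1
G(22) = mex{1,1,1} = 0
G(23) = mex{0,0,0} = 1
G(24) = mex{1,1,1} = 0
G(25) = mex{0,0,0} = 1
G(26) = mex{1,1,1} = 0
G_A(26) = 0.
Stack B, S = {1, 5, 6}:
n :  0  1  2  3  4  5  6  7  8  9 10 11 12 13 14 15 16
G :  0  1  0  1  0  1  2  3  2  3  2  0  1  0  1  0  1
G_B(16) = 1.
Combined Grundy value = 0 ⊕ 1 = 1.
A winning move leaves total XOR = 0, i.e. changes one component's Grundy value g to g ⊕ X where X is the current total.
Stack A: need g' = 0⊕1 = 1. Options: 26−1→G=1, 26−5→G=1, 26−9→G=1. Hits: 3.
Stack B: need g' = 1⊕1 = 0. Options: 16−1→G=0, 16−5→G=0, 16−6→G=2. Hits: 2.

5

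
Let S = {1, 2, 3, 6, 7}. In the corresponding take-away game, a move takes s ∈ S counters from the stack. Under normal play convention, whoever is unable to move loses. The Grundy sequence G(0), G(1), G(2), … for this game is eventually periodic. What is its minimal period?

G(0) = 0
G(1) = mex{0} = 1
G(2) = mex{1,0} = 2
G(3) = mex{2,1,0} = 3
G(4) = mex{3,2,1} = 0
G(5) = mex{0,3,2} = 1
G(6) = mex{1,0,3,0} = 2
G(7) = mex{2,1,0,1,0} = 3
G(8) = mex{3,2,1,2,1} = 0
G(9) = mex{0,3,2,3,2} = 1
G(10) = mex{1,0,3,0,3} = 2
G(11) = mex{2,1,0,1,0} = 3
G(12) = mex{3,2,1,2,1} = 0
G(13) = mex{0,3,2,3,2} = 1
G(14) = mex{1,0,3,0,3} = 2
G(n+4) = G(n) holds for n = 0,…,6 (a full window of length max(S) = 7), so the sequence is purely periodic with period 4.

4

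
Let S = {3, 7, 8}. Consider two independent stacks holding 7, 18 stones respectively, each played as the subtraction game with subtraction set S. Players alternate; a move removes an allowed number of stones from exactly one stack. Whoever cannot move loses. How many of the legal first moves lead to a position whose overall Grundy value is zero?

All stacks use S = {3, 7, 8}:
G(0) = 0
G(1) = mex{} = 0
G(2) = mex{} = 0
G(3) = mex{0} = 1
G(4) = mex{0} = 1
G(5) = mex{0} = 1
G(6) = mex{1} = 0
G(7) = mex{1,0} = 2
G(8) = mex{1,0,0} = 2
G(9) = mex{0,0,0} = 1
G(10) = mex{2,1,0} = 3
G(11) = mex{2,1,1} = 0
G(12) = mex{1,1,1} = 0
G(13) = mex{3,0,1} = 2
G(14) = mex{0,2,0} = 1
G(15) = mex{0,2,2} = 1
G(16) = mex{2,1,2} = 0
G(17) = mex{1,3,1} = 0
G(18) = mex{1,0,3} = 2
Stack A: G(7) = 2.
Stack B: G(18) = 2.
Combined Grundy value = 2 ⊕ 2 = 0.
A winning move leaves total XOR = 0, i.e. changes one component's Grundy value g to g ⊕ X where X is the current total.
Stack A: target g' = 2⊕0 = 2, but every legal move changes the Grundy value (mex property), so 0 moves.
Stack B: target g' = 2⊕0 = 2, but every legal move changes the Grundy value (mex property), so 0 moves.

0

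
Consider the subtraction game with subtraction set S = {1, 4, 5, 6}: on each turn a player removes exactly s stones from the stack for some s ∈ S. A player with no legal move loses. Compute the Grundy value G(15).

2

n :  0  1  2  3  4  5  6  7  8  9 10 11 12 13 14 15
G :  0  1  0  1  2  3  2  3  4  0  1  0  1  2  3  2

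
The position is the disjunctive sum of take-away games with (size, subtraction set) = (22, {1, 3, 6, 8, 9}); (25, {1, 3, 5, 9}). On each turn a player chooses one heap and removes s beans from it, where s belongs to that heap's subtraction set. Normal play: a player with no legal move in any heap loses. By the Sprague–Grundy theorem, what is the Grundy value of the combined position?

Heap A, S = {1, 3, 6, 8, 9}:
G(0) = 0
G(1) = mex{0} = 1
G(2) = mex{1} = 0
G(3) = mex{0,0} = 1
G(4) = mex{1,1} = 0
G(5) = mex{0,0} = 1
G(6) = mex{1,1,0} = 2
G(7) = mex{2,0,1} = 3
G(8) = mex{3,1,0,0} = 2
G(9) = mex{2,2,1,1,0} = 3
G(10) = mex{3,3,0,0,1} = 2
G(11) = mex{2,2,1,1,0} = 3
G(12) = mex{3,3,2,0,1} = 4
G(13) = mex{4,2,3,1,0} = 5
G(14) = mex{5,3,2,2,1} = 0
G(15) = mex{0,4,3,3,2} = 1
G(16) = mex{1,5,2,2,3} = 0
G(17) = mex{0,0,3,3,2} = 1
G(18) = mex{1,1,4,2,3} = 0
G(19) = mex{0,0,5,3,2} = 1
G(20) = mex{1,1,0,4,3} = 2
G(21) = mex{2,0,1,5,4} = 3
G(22) = mex{3,1,0,0,5} = 2
G_A(22) = 2.
Heap B, S = {1, 3, 5, 9}:
n :  0  1  2  3  4  5  6  7  8  9 10 11 12 13 14 15 16 17 18 19 20 21 22 23 24 25
G :  0  1  0  1  0  1  0  1  0  1  0  1  0  1  0  1  0  1  0  1  0  1  0  1  0  1
G_B(25) = 1.
Combined Grundy value = 2 ⊕ 1 = 3.

3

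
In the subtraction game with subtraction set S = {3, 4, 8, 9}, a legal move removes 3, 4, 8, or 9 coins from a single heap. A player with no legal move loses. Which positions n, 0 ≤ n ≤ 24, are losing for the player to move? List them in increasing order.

G(0) = 0
G(1) = mex{} = 0
G(2) = mex{} = 0
G(3) = mex{0} = 1
G(4) = mex{0,0} = 1
G(5) = mex{0,0} = 1
G(6) = mex{1,0} = 2
G(7) = mex{1,1} = 0
G(8) = mex{1,1,0} = 2
G(9) = mex{2,1,0,0} = 3
G(10) = mex{0,2,0,0} = 1
G(11) = mex{2,0,1,0} = 3
G(12) = mex{3,2,1,1} = 0
G(13) = mex{1,3,1,1} = 0
G(14) = mex{3,1,2,1} = 0
G(15) = mex{0,3,0,2} = 1
G(16) = mex{0,0,2,0} = 1
G(17) = mex{0,0,3,2} = 1
G(18) = mex{1,0,1,3} = 2
G(19) = mex{1,1,3,1} = 0
G(20) = mex{1,1,0,3} = 2
G(21) = mex{2,1,0,0} = 3
G(22) = mex{0,2,0,0} = 1
G(23) = mex{2,0,1,0} = 3
G(24) = mex{3,2,1,1} = 0
P-positions are exactly the n with G(n) = 0.

0, 1, 2, 7, 12, 13, 14, 19, 24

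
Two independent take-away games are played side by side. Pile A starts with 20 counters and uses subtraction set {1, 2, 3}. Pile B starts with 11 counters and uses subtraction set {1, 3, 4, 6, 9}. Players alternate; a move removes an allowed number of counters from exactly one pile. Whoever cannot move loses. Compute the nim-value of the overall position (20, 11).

Pile A, S = {1, 2, 3}:
n :  0  1  2  3  4  5  6  7  8  9 10 11 12 13 14 15 16 17 18 19 20
G :  0  1  2  3  0  1  2  3  0  1  2  3  0  1  2  3  0  1  2  3  0
G_A(20) = 0.
Pile B, S = {1, 3, 4, 6, 9}:
n :  0  1  2  3  4  5  6  7  8  9 10 11
G :  0  1  0  1  2  3  2  0  1  4  3  2
G_B(11) = 2.
Combined Grundy value = 0 ⊕ 2 = 2.

2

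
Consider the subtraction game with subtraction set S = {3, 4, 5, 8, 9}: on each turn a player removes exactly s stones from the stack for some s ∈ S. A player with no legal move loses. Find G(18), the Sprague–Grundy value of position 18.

n :  0  1  2  3  4  5  6  7  8  9 10 11 12 13 14 15 16 17 18
G :  0  0  0  1  1  1  2  2  2  3  3  3  0  0  0  1  1  1  2

2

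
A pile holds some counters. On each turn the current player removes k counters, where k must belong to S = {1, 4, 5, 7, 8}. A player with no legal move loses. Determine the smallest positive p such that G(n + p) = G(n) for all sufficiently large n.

11

G(0) = 0
G(1) = mex{0} = 1
G(2) = mex{1} = 0
G(3) = mex{0} = 1
G(4) = mex{1,0} = 2
G(5) = mex{2,1,0} = 3
G(6) = mex{3,0,1} = 2
G(7) = mex{2,1,0,0} = 3
G(8) = mex{3,2,1,1,0} = 4
G(9) = mex{4,3,2,0,1} = 5
G(10) = mex{5,2,3,1,0} = 4
G(11) = mex{4,3,2,2,1} = 0
G(12) = mex{0,4,3,3,2} = 1
G(13) = mex{1,5,4,2,3} = 0
G(14) = mex{0,4,5,3,2} = 1
G(15) = mex{1,0,4,4,3} = 2
G(16) = mex{2,1,0,5,4} = 3
G(17) = mex{3,0,1,4,5} = 2
G(18) = mex{2,1,0,0,4} = 3
G(19) = mex{3,2,1,1,0} = 4
G(20) = mex{4,3,2,0,1} = 5
G(21) = mex{5,2,3,1,0} = 4
G(22) = mex{4,3,2,2,1} = 0
G(23) = mex{0,4,3,3,2} = 1
G(n+11) = G(n) holds for n = 0,…,7 (a full window of length max(S) = 8), so the sequence is purely periodic with period 11.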